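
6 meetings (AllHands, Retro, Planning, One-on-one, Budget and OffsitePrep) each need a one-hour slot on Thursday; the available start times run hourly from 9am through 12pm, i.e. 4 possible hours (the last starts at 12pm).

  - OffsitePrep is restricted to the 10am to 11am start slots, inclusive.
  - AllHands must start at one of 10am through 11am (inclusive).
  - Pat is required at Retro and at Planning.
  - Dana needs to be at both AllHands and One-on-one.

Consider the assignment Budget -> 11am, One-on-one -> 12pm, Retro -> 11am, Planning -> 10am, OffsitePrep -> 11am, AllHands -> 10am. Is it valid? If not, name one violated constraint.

Valid

AllHands must start at one of 10am through 11am (inclusive) — holds.
OffsitePrep is restricted to the 10am to 11am start slots, inclusive — holds.
Dana needs to be at both AllHands and One-on-one — holds.
Pat is required at Retro and at Planning — holds.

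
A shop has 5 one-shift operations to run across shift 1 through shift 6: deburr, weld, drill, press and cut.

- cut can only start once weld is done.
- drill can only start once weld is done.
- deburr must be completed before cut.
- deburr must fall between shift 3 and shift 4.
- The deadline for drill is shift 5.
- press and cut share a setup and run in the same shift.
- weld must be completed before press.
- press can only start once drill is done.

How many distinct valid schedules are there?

35

Splitting on deburr: it can be shift 3 (19), shift 4 (16). Listing each branch's schedules as (weld, drill, press, cut) by shift number:
deburr=shift 3: (1,2,4,4) (1,2,5,5) (1,2,6,6) (1,3,4,4) (1,3,5,5) (1,3,6,6) (1,4,5,5) (1,4,6,6) (1,5,6,6) (2,3,4,4) (2,3,5,5) (2,3,6,6) (2,4,5,5) (2,4,6,6) (2,5,6,6) (3,4,5,5) (3,4,6,6) (3,5,6,6) (4,5,6,6) — 19.
deburr=shift 4: (1,2,5,5) (1,2,6,6) (1,3,5,5) (1,3,6,6) (1,4,5,5) (1,4,6,6) (1,5,6,6) (2,3,5,5) (2,3,6,6) (2,4,5,5) (2,4,6,6) (2,5,6,6) (3,4,5,5) (3,4,6,6) (3,5,6,6) (4,5,6,6) — 16.
Summing: 19 + 16 = 35.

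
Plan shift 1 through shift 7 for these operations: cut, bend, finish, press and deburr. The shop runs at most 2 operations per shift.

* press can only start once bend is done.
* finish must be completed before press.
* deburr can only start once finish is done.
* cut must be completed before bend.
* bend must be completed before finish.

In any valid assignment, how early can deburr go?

Precedence pushes deburr to at least shift 4.
deburr at shift 4 is achievable: bend -> shift 2, press -> shift 4, deburr -> shift 4, finish -> shift 3, cut -> shift 1.

shift 4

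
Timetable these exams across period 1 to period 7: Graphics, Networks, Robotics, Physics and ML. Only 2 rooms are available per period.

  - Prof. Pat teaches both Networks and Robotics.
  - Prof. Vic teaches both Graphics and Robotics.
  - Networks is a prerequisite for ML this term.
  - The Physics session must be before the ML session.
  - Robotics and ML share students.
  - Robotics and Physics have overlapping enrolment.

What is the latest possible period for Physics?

Downstream work caps Physics at period 6.
Physics at period 6 is achievable: Physics=period 6; ML=period 7; Networks=period 1; Graphics=period 1; Robotics=period 2.

period 6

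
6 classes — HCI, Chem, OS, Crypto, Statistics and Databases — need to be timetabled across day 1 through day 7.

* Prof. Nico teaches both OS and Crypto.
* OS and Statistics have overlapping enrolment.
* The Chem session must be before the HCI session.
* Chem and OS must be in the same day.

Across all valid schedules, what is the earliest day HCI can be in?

day 2

Precedence pushes HCI to at least day 2.
HCI at day 2 is achievable: Crypto in day 2, OS in day 1, HCI in day 2, Databases in day 1, Chem in day 1, Statistics in day 2.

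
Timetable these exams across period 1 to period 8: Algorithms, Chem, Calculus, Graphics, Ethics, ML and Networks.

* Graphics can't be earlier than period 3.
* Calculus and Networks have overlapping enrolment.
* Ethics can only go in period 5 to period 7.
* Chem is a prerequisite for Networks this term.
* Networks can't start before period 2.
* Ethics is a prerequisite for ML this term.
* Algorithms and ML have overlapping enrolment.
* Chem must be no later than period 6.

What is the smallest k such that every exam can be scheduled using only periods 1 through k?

The precedence chain requires at least 2 distinct periods.
Propagating the time windows through the other constraints, ML can't land before period 6, so the schedule must run through at least period 6.
6 works (last occupied period: period 6): for example ML -> period 6; Chem -> period 1; Networks -> period 2; Ethics -> period 5; Algorithms -> period 1; Graphics -> period 3; Calculus -> period 1.

6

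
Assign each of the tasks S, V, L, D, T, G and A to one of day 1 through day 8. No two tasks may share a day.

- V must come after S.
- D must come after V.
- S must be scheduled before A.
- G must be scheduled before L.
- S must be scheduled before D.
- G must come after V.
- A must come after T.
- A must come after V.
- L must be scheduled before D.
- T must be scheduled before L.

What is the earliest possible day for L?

day 5

Precedence pushes L to at least day 4; downstream work caps L at day 7.
L at day 5 is achievable: D -> day 6, S -> day 1, A -> day 7, T -> day 3, G -> day 4, V -> day 2, L -> day 5.
Nothing earlier works — the capacity limit rule out every day before day 5.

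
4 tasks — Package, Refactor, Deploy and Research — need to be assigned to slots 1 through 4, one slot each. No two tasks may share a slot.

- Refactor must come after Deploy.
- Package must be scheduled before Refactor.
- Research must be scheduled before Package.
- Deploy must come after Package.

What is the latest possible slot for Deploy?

Precedence pushes Deploy to at least 3; downstream work caps Deploy at 3.
Deploy at 3 is achievable: Refactor -> 4; Package -> 2; Research -> 1; Deploy -> 3.

3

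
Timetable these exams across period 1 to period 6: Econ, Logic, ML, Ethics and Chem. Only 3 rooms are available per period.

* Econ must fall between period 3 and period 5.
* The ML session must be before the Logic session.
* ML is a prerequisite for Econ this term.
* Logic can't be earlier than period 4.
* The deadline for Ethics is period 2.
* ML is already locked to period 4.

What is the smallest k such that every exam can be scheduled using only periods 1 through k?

The precedence chain requires at least 2 distinct periods.
With at most 3 per period and 5 exams, at least 2 periods are needed.
Propagating the time windows through the other constraints, Econ can't land before period 5, so the schedule must run through at least period 5.
5 works (last occupied period: period 5): for example Ethics -> period 1; ML -> period 4; Logic -> period 5; Econ -> period 5; Chem -> period 1.

5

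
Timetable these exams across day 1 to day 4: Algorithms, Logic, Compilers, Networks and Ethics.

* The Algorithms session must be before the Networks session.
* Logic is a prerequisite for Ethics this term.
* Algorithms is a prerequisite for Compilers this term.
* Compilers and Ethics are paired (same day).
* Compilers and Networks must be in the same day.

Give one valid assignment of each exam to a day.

Ethics -> day 2; Algorithms -> day 1; Logic -> day 1; Networks -> day 2; Compilers -> day 2

Checking: Algorithms(day 1) before Networks(day 2); Algorithms(day 1) before Compilers(day 2); Logic(day 1) before Ethics(day 2); Compilers = Networks = day 2; Compilers = Ethics = day 2.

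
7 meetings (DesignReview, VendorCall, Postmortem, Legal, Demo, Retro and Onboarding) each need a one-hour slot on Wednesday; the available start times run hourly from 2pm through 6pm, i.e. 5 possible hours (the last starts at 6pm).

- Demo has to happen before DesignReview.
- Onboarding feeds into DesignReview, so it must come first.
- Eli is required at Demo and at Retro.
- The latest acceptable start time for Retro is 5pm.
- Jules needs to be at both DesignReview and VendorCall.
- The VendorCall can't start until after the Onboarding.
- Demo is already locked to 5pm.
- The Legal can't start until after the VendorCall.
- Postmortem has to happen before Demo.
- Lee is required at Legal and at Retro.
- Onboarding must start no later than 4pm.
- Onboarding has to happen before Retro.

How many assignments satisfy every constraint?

42

Splitting on VendorCall: it can be 3pm (15), 4pm (18), 5pm (9). Listing each branch's schedules as (DesignReview, Postmortem, Legal, Demo, Retro, Onboarding):
VendorCall=3pm: (6pm,2pm,4pm,5pm,3pm,2pm) (6pm,2pm,5pm,5pm,3pm,2pm) (6pm,2pm,5pm,5pm,4pm,2pm) (6pm,2pm,6pm,5pm,3pm,2pm) (6pm,2pm,6pm,5pm,4pm,2pm) (6pm,3pm,4pm,5pm,3pm,2pm) (6pm,3pm,5pm,5pm,3pm,2pm) (6pm,3pm,5pm,5pm,4pm,2pm) (6pm,3pm,6pm,5pm,3pm,2pm) (6pm,3pm,6pm,5pm,4pm,2pm) (6pm,4pm,4pm,5pm,3pm,2pm) (6pm,4pm,5pm,5pm,3pm,2pm) (6pm,4pm,5pm,5pm,4pm,2pm) (6pm,4pm,6pm,5pm,3pm,2pm) (6pm,4pm,6pm,5pm,4pm,2pm) — 15.
VendorCall=4pm: (6pm,2pm,5pm,5pm,3pm,2pm) (6pm,2pm,5pm,5pm,4pm,2pm) (6pm,2pm,5pm,5pm,4pm,3pm) (6pm,2pm,6pm,5pm,3pm,2pm) (6pm,2pm,6pm,5pm,4pm,2pm) (6pm,2pm,6pm,5pm,4pm,3pm) (6pm,3pm,5pm,5pm,3pm,2pm) (6pm,3pm,5pm,5pm,4pm,2pm) (6pm,3pm,5pm,5pm,4pm,3pm) (6pm,3pm,6pm,5pm,3pm,2pm) (6pm,3pm,6pm,5pm,4pm,2pm) (6pm,3pm,6pm,5pm,4pm,3pm) (6pm,4pm,5pm,5pm,3pm,2pm) (6pm,4pm,5pm,5pm,4pm,2pm) (6pm,4pm,5pm,5pm,4pm,3pm) (6pm,4pm,6pm,5pm,3pm,2pm) (6pm,4pm,6pm,5pm,4pm,2pm) (6pm,4pm,6pm,5pm,4pm,3pm) — 18.
VendorCall=5pm: (6pm,2pm,6pm,5pm,3pm,2pm) (6pm,2pm,6pm,5pm,4pm,2pm) (6pm,2pm,6pm,5pm,4pm,3pm) (6pm,3pm,6pm,5pm,3pm,2pm) (6pm,3pm,6pm,5pm,4pm,2pm) (6pm,3pm,6pm,5pm,4pm,3pm) (6pm,4pm,6pm,5pm,3pm,2pm) (6pm,4pm,6pm,5pm,4pm,2pm) (6pm,4pm,6pm,5pm,4pm,3pm) — 9.
Summing: 15 + 18 + 9 = 42.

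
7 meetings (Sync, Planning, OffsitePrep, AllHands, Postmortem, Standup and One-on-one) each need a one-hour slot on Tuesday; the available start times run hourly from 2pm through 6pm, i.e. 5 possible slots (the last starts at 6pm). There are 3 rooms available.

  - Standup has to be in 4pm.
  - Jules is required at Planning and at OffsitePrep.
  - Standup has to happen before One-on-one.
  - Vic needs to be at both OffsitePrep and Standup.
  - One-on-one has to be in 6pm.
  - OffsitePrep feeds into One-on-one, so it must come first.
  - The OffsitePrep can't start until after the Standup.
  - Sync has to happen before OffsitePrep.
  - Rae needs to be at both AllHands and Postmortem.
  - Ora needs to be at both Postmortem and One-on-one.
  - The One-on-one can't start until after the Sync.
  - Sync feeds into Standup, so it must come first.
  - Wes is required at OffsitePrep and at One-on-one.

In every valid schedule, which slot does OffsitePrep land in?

5pm

Standup is fixed at 4pm and must come before OffsitePrep, so OffsitePrep is at least 5pm.
One-on-one is fixed at 6pm and must come after OffsitePrep, so OffsitePrep is at most 5pm.
So OffsitePrep must be 5pm.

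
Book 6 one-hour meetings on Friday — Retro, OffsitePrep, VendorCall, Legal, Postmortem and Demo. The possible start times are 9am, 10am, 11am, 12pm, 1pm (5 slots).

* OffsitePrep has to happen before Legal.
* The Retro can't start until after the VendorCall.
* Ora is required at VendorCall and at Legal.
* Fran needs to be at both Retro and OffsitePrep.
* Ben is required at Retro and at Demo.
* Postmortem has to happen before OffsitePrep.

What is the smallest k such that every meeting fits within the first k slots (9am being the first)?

3

The precedence chain requires at least 3 distinct slots.
3 works (last occupied slot: 11am): for example Postmortem in 9am, Demo in 9am, VendorCall in 9am, Legal in 11am, OffsitePrep in 10am, Retro in 11am.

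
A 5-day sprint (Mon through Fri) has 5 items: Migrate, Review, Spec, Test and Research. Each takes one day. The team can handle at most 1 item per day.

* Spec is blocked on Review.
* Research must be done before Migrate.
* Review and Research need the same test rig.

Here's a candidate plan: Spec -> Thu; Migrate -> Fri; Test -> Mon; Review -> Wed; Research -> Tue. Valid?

Spec is blocked on Review — holds.
Review and Research need the same test rig — holds.
Research must be done before Migrate — holds.
The team can handle at most 1 item per day — holds.

Valid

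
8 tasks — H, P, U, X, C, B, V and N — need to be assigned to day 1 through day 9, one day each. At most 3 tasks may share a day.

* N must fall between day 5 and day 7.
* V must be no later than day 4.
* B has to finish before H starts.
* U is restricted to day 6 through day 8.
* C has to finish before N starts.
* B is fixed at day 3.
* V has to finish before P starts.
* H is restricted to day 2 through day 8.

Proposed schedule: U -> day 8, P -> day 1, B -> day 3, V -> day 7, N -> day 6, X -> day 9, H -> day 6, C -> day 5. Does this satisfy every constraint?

Invalid. V has to finish before P starts.

V must be no later than day 4 — violated.
C has to finish before N starts — holds.
B has to finish before H starts — holds.
H is restricted to day 2 through day 8 — holds.
At most 3 tasks may share a day — holds.
V has to finish before P starts — violated.
U is restricted to day 6 through day 8 — holds.
N must fall between day 5 and day 7 — holds.
B is fixed at day 3 — holds.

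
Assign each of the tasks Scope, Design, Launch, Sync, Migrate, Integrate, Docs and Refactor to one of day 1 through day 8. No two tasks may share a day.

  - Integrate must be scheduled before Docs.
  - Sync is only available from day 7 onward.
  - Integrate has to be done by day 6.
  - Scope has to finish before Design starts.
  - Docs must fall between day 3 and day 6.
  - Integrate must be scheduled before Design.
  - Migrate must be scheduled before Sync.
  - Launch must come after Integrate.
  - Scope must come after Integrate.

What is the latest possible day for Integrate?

Integrate's own window allows nothing later than day 6; downstream work caps Integrate at day 5.
Integrate at day 3 is achievable: Sync -> day 7; Integrate -> day 3; Docs -> day 4; Migrate -> day 1; Refactor -> day 2; Scope -> day 5; Design -> day 6; Launch -> day 8.
Nothing later works — the capacity limit rule out every day after day 3.

day 3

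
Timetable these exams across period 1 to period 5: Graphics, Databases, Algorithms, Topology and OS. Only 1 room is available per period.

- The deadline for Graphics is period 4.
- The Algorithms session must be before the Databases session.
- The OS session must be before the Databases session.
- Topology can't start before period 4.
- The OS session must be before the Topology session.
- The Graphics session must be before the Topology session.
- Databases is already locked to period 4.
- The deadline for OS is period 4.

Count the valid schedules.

Splitting on Graphics: it can be period 1 (2), period 2 (2), period 3 (2). Listing each branch's schedules as (Databases, Algorithms, Topology, OS) by period number:
Graphics=period 1: (4,2,5,3) (4,3,5,2) — 2.
Graphics=period 2: (4,1,5,3) (4,3,5,1) — 2.
Graphics=period 3: (4,1,5,2) (4,2,5,1) — 2.
Summing: 2 + 2 + 2 = 6.

6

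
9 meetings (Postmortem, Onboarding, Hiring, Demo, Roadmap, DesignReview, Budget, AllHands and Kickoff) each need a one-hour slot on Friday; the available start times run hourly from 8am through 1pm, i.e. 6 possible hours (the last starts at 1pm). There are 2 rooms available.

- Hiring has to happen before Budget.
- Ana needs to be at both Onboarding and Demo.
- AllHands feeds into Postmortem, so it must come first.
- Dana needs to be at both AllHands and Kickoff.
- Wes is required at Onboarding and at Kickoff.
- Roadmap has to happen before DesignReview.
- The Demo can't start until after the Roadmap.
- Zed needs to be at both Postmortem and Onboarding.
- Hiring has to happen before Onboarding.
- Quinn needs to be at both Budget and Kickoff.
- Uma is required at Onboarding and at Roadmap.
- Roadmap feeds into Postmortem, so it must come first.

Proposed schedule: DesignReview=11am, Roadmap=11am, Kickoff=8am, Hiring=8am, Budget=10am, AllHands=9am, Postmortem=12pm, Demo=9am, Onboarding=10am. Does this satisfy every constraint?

Ana needs to be at both Onboarding and Demo — holds.
There are 2 rooms available — holds.
Wes is required at Onboarding and at Kickoff — holds.
Uma is required at Onboarding and at Roadmap — holds.
Roadmap feeds into Postmortem, so it must come first — holds.
The Demo can't start until after the Roadmap — violated.
Hiring has to happen before Budget — holds.
Quinn needs to be at both Budget and Kickoff — holds.
Dana needs to be at both AllHands and Kickoff — holds.
Hiring has to happen before Onboarding — holds.
Zed needs to be at both Postmortem and Onboarding — holds.
AllHands feeds into Postmortem, so it must come first — holds.
Roadmap has to happen before DesignReview — violated.

Invalid. The Demo can't start until after the Roadmap.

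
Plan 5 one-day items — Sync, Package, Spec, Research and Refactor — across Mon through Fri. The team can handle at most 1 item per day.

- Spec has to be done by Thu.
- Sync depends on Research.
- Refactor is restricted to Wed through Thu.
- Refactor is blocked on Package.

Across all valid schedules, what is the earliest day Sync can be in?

Precedence pushes Sync to at least Tue.
Sync at Fri is achievable: Research in Thu, Sync in Fri, Package in Tue, Spec in Mon, Refactor in Wed.
Nothing earlier works — the capacity limit rule out every day before Fri.

Fri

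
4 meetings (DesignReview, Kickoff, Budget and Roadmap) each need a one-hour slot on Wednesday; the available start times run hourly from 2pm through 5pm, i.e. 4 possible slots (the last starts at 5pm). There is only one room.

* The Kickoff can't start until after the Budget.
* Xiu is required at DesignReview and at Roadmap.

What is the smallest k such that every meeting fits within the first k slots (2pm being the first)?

The precedence chain requires at least 2 distinct slots.
With at most 1 per slot and 4 meetings, at least 4 slots are needed.
4 works (last occupied slot: 5pm): for example Budget in 2pm; Roadmap in 5pm; Kickoff in 3pm; DesignReview in 4pm.

4 slots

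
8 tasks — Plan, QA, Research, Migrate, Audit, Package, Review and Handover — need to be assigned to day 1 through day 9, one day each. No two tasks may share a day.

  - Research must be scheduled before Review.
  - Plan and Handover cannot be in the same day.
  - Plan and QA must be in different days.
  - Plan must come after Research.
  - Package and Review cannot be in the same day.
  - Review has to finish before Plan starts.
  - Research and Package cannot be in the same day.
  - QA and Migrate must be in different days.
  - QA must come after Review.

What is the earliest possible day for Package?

day 1

Package at day 1 is achievable: Package in day 1; Handover in day 8; QA in day 5; Plan in day 4; Research in day 2; Audit in day 7; Review in day 3; Migrate in day 6.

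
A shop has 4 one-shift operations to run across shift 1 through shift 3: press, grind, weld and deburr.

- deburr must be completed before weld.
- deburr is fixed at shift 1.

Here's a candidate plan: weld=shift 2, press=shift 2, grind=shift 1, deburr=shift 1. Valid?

deburr is fixed at shift 1 — holds.
deburr must be completed before weld — holds.

Yes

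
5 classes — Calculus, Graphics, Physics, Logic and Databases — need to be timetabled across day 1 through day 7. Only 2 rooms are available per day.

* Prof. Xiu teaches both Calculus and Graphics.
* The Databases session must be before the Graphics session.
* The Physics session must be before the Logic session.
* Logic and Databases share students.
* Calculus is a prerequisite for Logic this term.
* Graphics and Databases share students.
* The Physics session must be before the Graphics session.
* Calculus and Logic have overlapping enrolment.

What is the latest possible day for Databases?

day 6

Downstream work caps Databases at day 6.
Databases at day 6 is achievable: Calculus -> day 1; Logic -> day 2; Databases -> day 6; Physics -> day 1; Graphics -> day 7.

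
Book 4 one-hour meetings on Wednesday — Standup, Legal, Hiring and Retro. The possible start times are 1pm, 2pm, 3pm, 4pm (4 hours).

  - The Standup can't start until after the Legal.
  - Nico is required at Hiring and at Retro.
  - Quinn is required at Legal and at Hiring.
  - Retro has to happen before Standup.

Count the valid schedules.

34

Splitting on Standup: it can be 2pm (3), 3pm (10), 4pm (21). Listing each branch's schedules as (Legal, Hiring, Retro):
Standup=2pm: (1pm,2pm,1pm) (1pm,3pm,1pm) (1pm,4pm,1pm) — 3.
Standup=3pm: (1pm,2pm,1pm) (1pm,3pm,1pm) (1pm,3pm,2pm) (1pm,4pm,1pm) (1pm,4pm,2pm) (2pm,1pm,2pm) (2pm,3pm,1pm) (2pm,3pm,2pm) (2pm,4pm,1pm) (2pm,4pm,2pm) — 10.
Standup=4pm: (1pm,2pm,1pm) (1pm,2pm,3pm) (1pm,3pm,1pm) (1pm,3pm,2pm) (1pm,4pm,1pm) (1pm,4pm,2pm) (1pm,4pm,3pm) (2pm,1pm,2pm) (2pm,1pm,3pm) (2pm,3pm,1pm) (2pm,3pm,2pm) (2pm,4pm,1pm) (2pm,4pm,2pm) (2pm,4pm,3pm) (3pm,1pm,2pm) (3pm,1pm,3pm) (3pm,2pm,1pm) (3pm,2pm,3pm) (3pm,4pm,1pm) (3pm,4pm,2pm) (3pm,4pm,3pm) — 21.
Summing: 3 + 10 + 21 = 34.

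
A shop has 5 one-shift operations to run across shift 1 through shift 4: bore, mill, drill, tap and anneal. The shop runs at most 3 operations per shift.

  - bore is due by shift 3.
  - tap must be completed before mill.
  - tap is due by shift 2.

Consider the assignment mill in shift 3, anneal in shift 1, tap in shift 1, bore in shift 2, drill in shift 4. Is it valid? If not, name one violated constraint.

tap is due by shift 2 — holds.
tap must be completed before mill — holds.
The shop runs at most 3 operations per shift — holds.
bore is due by shift 3 — holds.

Yes, all constraints hold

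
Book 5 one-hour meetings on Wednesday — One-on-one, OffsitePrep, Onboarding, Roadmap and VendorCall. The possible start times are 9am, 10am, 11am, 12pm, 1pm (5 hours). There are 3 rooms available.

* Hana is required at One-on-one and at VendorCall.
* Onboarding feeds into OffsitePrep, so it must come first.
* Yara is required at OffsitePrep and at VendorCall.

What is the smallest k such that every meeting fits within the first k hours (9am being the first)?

2

The precedence chain requires at least 2 distinct hours.
With at most 3 per hour and 5 meetings, at least 2 hours are needed.
2 works (last occupied hour: 10am): for example VendorCall -> 9am; Roadmap -> 9am; Onboarding -> 9am; One-on-one -> 10am; OffsitePrep -> 10am.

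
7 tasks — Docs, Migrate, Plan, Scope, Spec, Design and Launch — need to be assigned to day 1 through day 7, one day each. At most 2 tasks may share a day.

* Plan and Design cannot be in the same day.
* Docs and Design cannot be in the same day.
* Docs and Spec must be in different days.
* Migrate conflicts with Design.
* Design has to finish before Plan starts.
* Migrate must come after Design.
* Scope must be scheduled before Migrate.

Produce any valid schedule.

Docs -> day 3; Launch -> day 3; Design -> day 1; Migrate -> day 2; Scope -> day 1; Spec -> day 4; Plan -> day 2

Checking: Design(day 1) before Migrate(day 2); Scope(day 1) before Migrate(day 2); Design(day 1) before Plan(day 2); Migrate(day 2) != Design(day 1); Docs(day 3) != Design(day 1); Plan(day 2) != Design(day 1); Docs(day 3) != Spec(day 4); max 2 per day (cap 2).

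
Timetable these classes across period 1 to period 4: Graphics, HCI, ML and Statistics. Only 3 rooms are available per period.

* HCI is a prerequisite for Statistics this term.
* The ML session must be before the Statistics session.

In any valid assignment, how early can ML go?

Downstream work caps ML at period 3.
ML at period 1 is achievable: ML in period 1; HCI in period 1; Graphics in period 1; Statistics in period 2.

period 1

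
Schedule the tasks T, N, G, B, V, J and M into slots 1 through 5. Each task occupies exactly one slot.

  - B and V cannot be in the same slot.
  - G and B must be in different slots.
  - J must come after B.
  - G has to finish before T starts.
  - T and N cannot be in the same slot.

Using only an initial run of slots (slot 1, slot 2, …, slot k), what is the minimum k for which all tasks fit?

3 slots

The precedence chain requires at least 2 distinct slots.
Could 2 slots be enough, i.e. nothing placed later than 2? No: T must come after G (at 1 or later) → {2}; G must come before T (at 2 or earlier) → {1}; J must come after B (at 1 or later) → {2}; B must come before J (at 2 or earlier) → {1}; B can't share with G (1) → nothing is left.
So 2 slots is not enough.
3 works (last occupied slot: 3): for example J=3; M=1; V=1; T=2; G=1; B=2; N=1.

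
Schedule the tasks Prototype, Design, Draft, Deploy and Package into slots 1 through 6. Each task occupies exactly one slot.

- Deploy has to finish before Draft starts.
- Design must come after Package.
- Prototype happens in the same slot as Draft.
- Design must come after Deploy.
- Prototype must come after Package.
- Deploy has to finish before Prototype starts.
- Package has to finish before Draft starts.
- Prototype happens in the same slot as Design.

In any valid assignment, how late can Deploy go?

Downstream work caps Deploy at 5.
Deploy at 5 is achievable: Package in 1, Prototype in 6, Design in 6, Deploy in 5, Draft in 6.

5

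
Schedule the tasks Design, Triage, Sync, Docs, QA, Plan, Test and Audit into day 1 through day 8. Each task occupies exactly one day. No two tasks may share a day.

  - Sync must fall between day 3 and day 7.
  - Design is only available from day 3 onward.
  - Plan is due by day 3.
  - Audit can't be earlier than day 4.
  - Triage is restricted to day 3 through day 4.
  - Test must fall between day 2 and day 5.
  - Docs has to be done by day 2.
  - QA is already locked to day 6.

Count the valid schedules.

34

Splitting on Design: it can be day 3 (2), day 4 (2), day 5 (5), day 7 (9), day 8 (16). Listing each branch's schedules as (Triage, Sync, Docs, QA, Plan, Test, Audit) by day number:
Design=day 3: (4,7,1,6,2,5,8) (4,7,2,6,1,5,8) — 2.
Design=day 4: (3,7,1,6,2,5,8) (3,7,2,6,1,5,8) — 2.
Design=day 5: (3,7,1,6,2,4,8) (3,7,2,6,1,4,8) (4,7,1,6,2,3,8) (4,7,1,6,3,2,8) (4,7,2,6,1,3,8) — 5.
Design=day 7: (3,4,1,6,2,5,8) (3,4,2,6,1,5,8) (3,5,1,6,2,4,8) (3,5,2,6,1,4,8) (4,3,1,6,2,5,8) (4,3,2,6,1,5,8) (4,5,1,6,2,3,8) (4,5,1,6,3,2,8) (4,5,2,6,1,3,8) — 9.
Design=day 8: (3,4,1,6,2,5,7) (3,4,2,6,1,5,7) (3,5,1,6,2,4,7) (3,5,2,6,1,4,7) (3,7,1,6,2,4,5) (3,7,1,6,2,5,4) (3,7,2,6,1,4,5) (3,7,2,6,1,5,4) (4,3,1,6,2,5,7) (4,3,2,6,1,5,7) (4,5,1,6,2,3,7) (4,5,1,6,3,2,7) (4,5,2,6,1,3,7) (4,7,1,6,2,3,5) (4,7,1,6,3,2,5) (4,7,2,6,1,3,5) — 16.
Summing: 2 + 2 + 5 + 9 + 16 = 34.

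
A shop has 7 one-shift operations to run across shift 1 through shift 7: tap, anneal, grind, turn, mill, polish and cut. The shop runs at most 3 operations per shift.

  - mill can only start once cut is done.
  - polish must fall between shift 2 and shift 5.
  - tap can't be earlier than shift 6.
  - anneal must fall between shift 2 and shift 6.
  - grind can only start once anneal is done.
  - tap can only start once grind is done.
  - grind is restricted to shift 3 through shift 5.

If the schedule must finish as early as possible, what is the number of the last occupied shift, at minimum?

The precedence chain requires at least 3 distinct shifts.
With at most 3 per shift and 7 operations, at least 3 shifts are needed.
tap can't be placed before shift 6, so the schedule must run through at least shift 6.
6 works (last occupied shift: shift 6): for example mill -> shift 2, tap -> shift 6, polish -> shift 2, grind -> shift 3, cut -> shift 1, turn -> shift 1, anneal -> shift 2.

6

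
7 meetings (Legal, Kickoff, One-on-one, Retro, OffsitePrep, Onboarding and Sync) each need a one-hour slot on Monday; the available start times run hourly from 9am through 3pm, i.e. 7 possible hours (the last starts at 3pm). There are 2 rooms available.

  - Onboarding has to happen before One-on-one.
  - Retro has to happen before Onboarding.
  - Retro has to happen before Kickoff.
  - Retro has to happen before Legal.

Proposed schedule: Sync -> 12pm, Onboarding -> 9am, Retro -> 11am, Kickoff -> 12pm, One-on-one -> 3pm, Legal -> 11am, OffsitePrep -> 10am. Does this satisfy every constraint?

Retro has to happen before Kickoff — holds.
Onboarding has to happen before One-on-one — holds.
Retro has to happen before Onboarding — violated.
Retro has to happen before Legal — violated.
There are 2 rooms available — holds.

Invalid. Retro has to happen before Onboarding.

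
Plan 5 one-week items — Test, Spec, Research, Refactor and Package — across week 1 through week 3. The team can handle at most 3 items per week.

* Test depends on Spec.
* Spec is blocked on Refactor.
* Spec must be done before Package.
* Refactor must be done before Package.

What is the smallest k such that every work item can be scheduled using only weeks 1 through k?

3

The precedence chain requires at least 3 distinct weeks.
With at most 3 per week and 5 work items, at least 2 weeks are needed.
3 works (last occupied week: week 3): for example Test in week 3, Research in week 1, Package in week 3, Refactor in week 1, Spec in week 2.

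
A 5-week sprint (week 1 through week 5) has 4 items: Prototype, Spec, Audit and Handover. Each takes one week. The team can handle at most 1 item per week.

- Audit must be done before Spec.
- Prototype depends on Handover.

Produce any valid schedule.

Spec -> week 4; Prototype -> week 2; Handover -> week 1; Audit -> week 3

Checking: Handover(week 1) before Prototype(week 2); Audit(week 3) before Spec(week 4); max 1 per week (cap 1).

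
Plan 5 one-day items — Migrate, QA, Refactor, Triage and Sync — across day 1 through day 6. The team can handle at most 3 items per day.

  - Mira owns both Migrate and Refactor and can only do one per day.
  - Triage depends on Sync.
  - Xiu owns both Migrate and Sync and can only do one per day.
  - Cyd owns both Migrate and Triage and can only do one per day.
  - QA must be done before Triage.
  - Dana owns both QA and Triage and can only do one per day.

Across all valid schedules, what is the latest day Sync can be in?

Downstream work caps Sync at day 5.
Sync at day 5 is achievable: Triage=day 6, Refactor=day 2, Migrate=day 1, QA=day 1, Sync=day 5.

day 5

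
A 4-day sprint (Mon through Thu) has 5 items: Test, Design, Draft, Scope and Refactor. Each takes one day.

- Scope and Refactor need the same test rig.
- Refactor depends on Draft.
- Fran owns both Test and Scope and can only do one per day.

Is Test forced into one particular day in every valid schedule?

No

Test can be Mon (e.g. Scope=Wed; Draft=Mon; Test=Mon; Design=Mon; Refactor=Tue) or Tue (e.g. Refactor=Tue; Test=Tue; Scope=Mon; Design=Mon; Draft=Mon).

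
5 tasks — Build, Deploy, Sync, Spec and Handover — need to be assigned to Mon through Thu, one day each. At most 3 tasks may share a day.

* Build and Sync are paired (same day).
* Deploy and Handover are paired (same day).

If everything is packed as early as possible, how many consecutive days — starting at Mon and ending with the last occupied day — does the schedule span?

2

With at most 3 per day and 5 tasks, at least 2 days are needed.
2 works (last occupied day: Tue): for example Deploy in Tue; Spec in Mon; Sync in Mon; Handover in Tue; Build in Mon.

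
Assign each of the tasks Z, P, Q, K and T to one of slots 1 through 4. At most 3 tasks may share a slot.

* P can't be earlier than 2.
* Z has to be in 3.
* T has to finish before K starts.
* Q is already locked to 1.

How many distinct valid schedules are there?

Splitting on P: it can be 2 (6), 3 (6), 4 (6). Listing each branch's schedules as (Z, Q, K, T):
P=2: (3,1,2,1) (3,1,3,1) (3,1,3,2) (3,1,4,1) (3,1,4,2) (3,1,4,3) — 6.
P=3: (3,1,2,1) (3,1,3,1) (3,1,3,2) (3,1,4,1) (3,1,4,2) (3,1,4,3) — 6.
P=4: (3,1,2,1) (3,1,3,1) (3,1,3,2) (3,1,4,1) (3,1,4,2) (3,1,4,3) — 6.
Summing: 6 + 6 + 6 = 18.

18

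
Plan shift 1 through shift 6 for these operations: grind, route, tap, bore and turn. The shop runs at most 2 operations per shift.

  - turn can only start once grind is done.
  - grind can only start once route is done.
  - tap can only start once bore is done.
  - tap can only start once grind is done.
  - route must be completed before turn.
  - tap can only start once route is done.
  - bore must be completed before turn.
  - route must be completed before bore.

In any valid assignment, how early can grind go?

Precedence pushes grind to at least shift 2; downstream work caps grind at shift 5.
grind at shift 2 is achievable: turn in shift 3, tap in shift 3, grind in shift 2, bore in shift 2, route in shift 1.

shift 2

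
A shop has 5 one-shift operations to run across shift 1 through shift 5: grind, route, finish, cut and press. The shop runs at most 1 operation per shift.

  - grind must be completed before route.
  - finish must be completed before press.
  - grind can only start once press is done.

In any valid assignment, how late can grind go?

shift 4

Precedence pushes grind to at least shift 3; downstream work caps grind at shift 4.
grind at shift 4 is achievable: grind in shift 4; route in shift 5; cut in shift 3; press in shift 2; finish in shift 1.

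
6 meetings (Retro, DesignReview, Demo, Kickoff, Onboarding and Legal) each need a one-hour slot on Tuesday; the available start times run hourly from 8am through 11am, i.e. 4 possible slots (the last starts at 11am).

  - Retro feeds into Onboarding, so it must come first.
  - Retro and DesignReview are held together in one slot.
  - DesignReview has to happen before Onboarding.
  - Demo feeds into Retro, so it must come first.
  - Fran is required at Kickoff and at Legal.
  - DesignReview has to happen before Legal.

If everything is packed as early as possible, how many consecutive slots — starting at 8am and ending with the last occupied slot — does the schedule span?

3 slots

The precedence chain requires at least 3 distinct slots.
3 works (last occupied slot: 10am): for example Demo in 8am; Legal in 10am; Onboarding in 10am; DesignReview in 9am; Retro in 9am; Kickoff in 8am.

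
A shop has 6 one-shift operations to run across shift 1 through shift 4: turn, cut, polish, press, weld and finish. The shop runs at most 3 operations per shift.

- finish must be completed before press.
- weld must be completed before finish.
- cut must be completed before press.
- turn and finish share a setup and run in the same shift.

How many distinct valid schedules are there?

Splitting on turn: it can be shift 2 (18), shift 3 (22). Listing each branch's schedules as (cut, polish, press, weld, finish) by shift number:
turn=shift 2: (1,1,3,1,2) (1,1,4,1,2) (1,2,3,1,2) (1,2,4,1,2) (1,3,3,1,2) (1,3,4,1,2) (1,4,3,1,2) (1,4,4,1,2) (2,1,3,1,2) (2,1,4,1,2) (2,3,3,1,2) (2,3,4,1,2) (2,4,3,1,2) (2,4,4,1,2) (3,1,4,1,2) (3,2,4,1,2) (3,3,4,1,2) (3,4,4,1,2) — 18.
turn=shift 3: (1,1,4,1,3) (1,1,4,2,3) (1,2,4,1,3) (1,2,4,2,3) (1,3,4,1,3) (1,3,4,2,3) (1,4,4,1,3) (1,4,4,2,3) (2,1,4,1,3) (2,1,4,2,3) (2,2,4,1,3) (2,2,4,2,3) (2,3,4,1,3) (2,3,4,2,3) (2,4,4,1,3) (2,4,4,2,3) (3,1,4,1,3) (3,1,4,2,3) (3,2,4,1,3) (3,2,4,2,3) (3,4,4,1,3) (3,4,4,2,3) — 22.
Summing: 18 + 22 = 40.

40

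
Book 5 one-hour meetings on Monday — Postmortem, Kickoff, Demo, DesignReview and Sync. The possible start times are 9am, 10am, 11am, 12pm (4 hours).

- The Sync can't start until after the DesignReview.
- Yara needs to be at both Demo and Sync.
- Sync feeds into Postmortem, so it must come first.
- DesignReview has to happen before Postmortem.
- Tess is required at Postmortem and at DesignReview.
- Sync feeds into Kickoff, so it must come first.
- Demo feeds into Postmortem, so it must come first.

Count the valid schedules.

Splitting on Postmortem: it can be 11am (2), 12pm (8). Listing each branch's schedules as (Kickoff, Demo, DesignReview, Sync):
Postmortem=11am: (11am,9am,9am,10am) (12pm,9am,9am,10am) — 2.
Postmortem=12pm: (11am,9am,9am,10am) (11am,11am,9am,10am) (12pm,9am,9am,10am) (12pm,9am,9am,11am) (12pm,9am,10am,11am) (12pm,10am,9am,11am) (12pm,10am,10am,11am) (12pm,11am,9am,10am) — 8.
Summing: 2 + 8 = 10.

10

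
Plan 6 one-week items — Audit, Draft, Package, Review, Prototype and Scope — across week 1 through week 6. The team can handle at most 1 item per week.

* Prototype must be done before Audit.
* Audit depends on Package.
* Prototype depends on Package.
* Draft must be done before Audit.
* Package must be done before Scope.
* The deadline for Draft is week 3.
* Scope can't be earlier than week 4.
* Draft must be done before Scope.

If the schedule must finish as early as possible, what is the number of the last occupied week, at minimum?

week 6

The precedence chain requires at least 3 distinct weeks.
With at most 1 per week and 6 tasks, at least 6 weeks are needed.
Scope can't be placed before week 4, so the schedule must run through at least week 4.
6 works (last occupied week: week 6): for example Audit in week 5, Scope in week 4, Draft in week 1, Review in week 6, Package in week 2, Prototype in week 3.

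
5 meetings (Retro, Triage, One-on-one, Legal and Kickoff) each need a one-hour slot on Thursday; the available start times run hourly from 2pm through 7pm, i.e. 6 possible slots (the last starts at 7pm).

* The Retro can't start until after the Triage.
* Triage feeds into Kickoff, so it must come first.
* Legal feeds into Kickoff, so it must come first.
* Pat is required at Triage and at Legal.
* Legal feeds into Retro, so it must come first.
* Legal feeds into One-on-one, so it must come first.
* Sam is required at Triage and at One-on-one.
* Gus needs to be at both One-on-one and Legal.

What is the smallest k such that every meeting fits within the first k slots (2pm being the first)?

The precedence chain requires at least 2 distinct slots.
Could 2 slots be enough, i.e. nothing placed later than 3pm? No: Kickoff must come after Legal (at 2pm or later) → {3pm}; Legal must come before Kickoff (at 3pm or earlier) → {2pm}; Retro must come after Triage (at 2pm or later) → {3pm}; Triage must come before Retro (at 3pm or earlier) → {2pm}; Legal can't share with Triage (2pm) → nothing is left.
So 2 slots is not enough.
3 works (last occupied slot: 4pm): for example Retro -> 4pm, Triage -> 3pm, Kickoff -> 4pm, One-on-one -> 4pm, Legal -> 2pm.

3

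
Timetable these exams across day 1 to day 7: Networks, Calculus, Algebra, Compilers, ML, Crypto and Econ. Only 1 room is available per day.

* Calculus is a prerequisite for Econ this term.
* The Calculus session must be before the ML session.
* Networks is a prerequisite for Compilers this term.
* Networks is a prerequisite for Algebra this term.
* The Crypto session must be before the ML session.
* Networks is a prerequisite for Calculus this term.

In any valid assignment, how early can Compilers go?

day 2

Precedence pushes Compilers to at least day 2.
Compilers at day 2 is achievable: ML -> day 5; Crypto -> day 4; Compilers -> day 2; Algebra -> day 6; Econ -> day 7; Networks -> day 1; Calculus -> day 3.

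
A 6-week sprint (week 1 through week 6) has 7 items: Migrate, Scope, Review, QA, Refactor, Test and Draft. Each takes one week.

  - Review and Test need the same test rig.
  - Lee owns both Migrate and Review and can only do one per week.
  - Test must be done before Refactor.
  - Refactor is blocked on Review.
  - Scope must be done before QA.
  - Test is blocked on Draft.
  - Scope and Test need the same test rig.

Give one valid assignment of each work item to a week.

Review=week 1; Scope=week 1; Draft=week 1; Migrate=week 2; QA=week 2; Test=week 2; Refactor=week 3

Checking: Draft(week 1) before Test(week 2); Scope(week 1) before QA(week 2); Test(week 2) before Refactor(week 3); Review(week 1) before Refactor(week 3); Review(week 1) != Test(week 2); Scope(week 1) != Test(week 2); Migrate(week 2) != Review(week 1).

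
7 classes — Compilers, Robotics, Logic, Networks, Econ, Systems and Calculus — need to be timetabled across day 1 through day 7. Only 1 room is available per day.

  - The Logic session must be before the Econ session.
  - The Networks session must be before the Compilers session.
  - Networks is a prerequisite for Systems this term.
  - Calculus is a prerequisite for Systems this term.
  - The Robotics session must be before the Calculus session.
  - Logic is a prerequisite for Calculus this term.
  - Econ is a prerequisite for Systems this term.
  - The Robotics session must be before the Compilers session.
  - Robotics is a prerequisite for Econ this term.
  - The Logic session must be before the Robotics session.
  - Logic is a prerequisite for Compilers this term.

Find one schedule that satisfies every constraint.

Systems=day 7; Logic=day 1; Robotics=day 2; Compilers=day 4; Econ=day 5; Calculus=day 6; Networks=day 3

Checking: Logic(day 1) before Robotics(day 2); Robotics(day 2) before Compilers(day 4); Robotics(day 2) before Econ(day 5); Logic(day 1) before Calculus(day 6); Robotics(day 2) before Calculus(day 6); Econ(day 5) before Systems(day 7); Networks(day 3) before Systems(day 7); Networks(day 3) before Compilers(day 4); Logic(day 1) before Econ(day 5); Calculus(day 6) before Systems(day 7); Logic(day 1) before Compilers(day 4); max 1 per day (cap 1).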